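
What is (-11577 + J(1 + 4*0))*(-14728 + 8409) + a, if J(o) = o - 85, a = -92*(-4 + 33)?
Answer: 73683191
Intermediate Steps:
a = -2668 (a = -92*29 = -2668)
J(o) = -85 + o
(-11577 + J(1 + 4*0))*(-14728 + 8409) + a = (-11577 + (-85 + (1 + 4*0)))*(-14728 + 8409) - 2668 = (-11577 + (-85 + (1 + 0)))*(-6319) - 2668 = (-11577 + (-85 + 1))*(-6319) - 2668 = (-11577 - 84)*(-6319) - 2668 = -11661*(-6319) - 2668 = 73685859 - 2668 = 73683191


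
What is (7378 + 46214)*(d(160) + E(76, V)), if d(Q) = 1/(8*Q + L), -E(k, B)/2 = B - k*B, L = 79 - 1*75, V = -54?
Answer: -46448181934/107 ≈ -4.3410e+8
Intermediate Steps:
L = 4 (L = 79 - 75 = 4)
E(k, B) = -2*B + 2*B*k (E(k, B) = -2*(B - k*B) = -2*(B - B*k) = -2*B + 2*B*k)
d(Q) = 1/(4 + 8*Q) (d(Q) = 1/(8*Q + 4) = 1/(4 + 8*Q))
(7378 + 46214)*(d(160) + E(76, V)) = (7378 + 46214)*(1/(4*(1 + 2*160)) + 2*(-54)*(-1 + 76)) = 53592*(1/(4*(1 + 320)) + 2*(-54)*75) = 53592*((¼)/321 - 8100) = 53592*((¼)*(1/321) - 8100) = 53592*(1/1284 - 8100) = 53592*(-10400399/1284) = -46448181934/107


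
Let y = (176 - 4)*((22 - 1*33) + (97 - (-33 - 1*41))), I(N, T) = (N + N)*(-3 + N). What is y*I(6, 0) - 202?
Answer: 990518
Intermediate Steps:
I(N, T) = 2*N*(-3 + N) (I(N, T) = (2*N)*(-3 + N) = 2*N*(-3 + N))
y = 27520 (y = 172*((22 - 33) + (97 - (-33 - 41))) = 172*(-11 + (97 - 1*(-74))) = 172*(-11 + (97 + 74)) = 172*(-11 + 171) = 172*160 = 27520)
y*I(6, 0) - 202 = 27520*(2*6*(-3 + 6)) - 202 = 27520*(2*6*3) - 202 = 27520*36 - 202 = 990720 - 202 = 990518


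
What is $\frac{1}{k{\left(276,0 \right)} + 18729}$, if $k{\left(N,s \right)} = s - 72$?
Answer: $\frac{1}{18657} \approx 5.3599 \cdot 10^{-5}$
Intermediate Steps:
$k{\left(N,s \right)} = -72 + s$ ($k{\left(N,s \right)} = s - 72 = -72 + s$)
$\frac{1}{k{\left(276,0 \right)} + 18729} = \frac{1}{\left(-72 + 0\right) + 18729} = \frac{1}{-72 + 18729} = \frac{1}{18657}$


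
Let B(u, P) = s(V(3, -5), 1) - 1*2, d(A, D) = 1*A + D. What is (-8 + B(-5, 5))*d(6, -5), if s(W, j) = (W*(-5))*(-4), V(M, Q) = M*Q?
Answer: -310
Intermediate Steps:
d(A, D) = A + D
s(W, j) = 20*W (s(W, j) = -5*W*(-4) = 20*W)
B(u, P) = -302 (B(u, P) = 20*(3*(-5)) - 1*2 = 20*(-15) - 2 = -300 - 2 = -302)
(-8 + B(-5, 5))*d(6, -5) = (-8 - 302)*(6 - 5) = -310*1 = -310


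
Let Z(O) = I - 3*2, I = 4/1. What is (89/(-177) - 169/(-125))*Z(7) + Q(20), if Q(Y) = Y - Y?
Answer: -37576/22125 ≈ -1.6984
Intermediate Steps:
Q(Y) = 0
I = 4 (I = 4*1 = 4)
Z(O) = -2 (Z(O) = 4 - 3*2 = 4 - 6 = -2)
(89/(-177) - 169/(-125))*Z(7) + Q(20) = (89/(-177) - 169/(-125))*(-2) + 0 = (89*(-1/177) - 169*(-1/125))*(-2) + 0 = (-89/177 + 169/125)*(-2) + 0 = (18788/22125)*(-2) + 0 = -37576/22125 + 0 = -37576/22125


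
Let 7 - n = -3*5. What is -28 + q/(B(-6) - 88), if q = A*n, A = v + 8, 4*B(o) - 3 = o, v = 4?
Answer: -10996/355 ≈ -30.975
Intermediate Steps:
n = 22 (n = 7 - (-3)*5 = 7 - 1*(-15) = 7 + 15 = 22)
B(o) = ¾ + o/4
A = 12 (A = 4 + 8 = 12)
q = 264 (q = 12*22 = 264)
-28 + q/(B(-6) - 88) = -28 + 264/((¾ + (¼)*(-6)) - 88) = -28 + 264/((¾ - 3/2) - 88) = -28 + 264/(-¾ - 88) = -28 + 264/(-355/4) = -28 + 264*(-4/355) = -28 - 1056/355 = -10996/355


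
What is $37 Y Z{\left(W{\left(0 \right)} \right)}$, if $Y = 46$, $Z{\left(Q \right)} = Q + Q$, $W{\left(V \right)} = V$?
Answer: $0$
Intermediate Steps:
$Z{\left(Q \right)} = 2 Q$
$37 Y Z{\left(W{\left(0 \right)} \right)} = 37 \cdot 46 \cdot 2 \cdot 0 = 1702 \cdot 0 = 0$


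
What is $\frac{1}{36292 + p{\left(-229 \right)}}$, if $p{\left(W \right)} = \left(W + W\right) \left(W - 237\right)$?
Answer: $\frac{1}{249720} \approx 4.0045 \cdot 10^{-6}$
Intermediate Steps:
$p{\left(W \right)} = 2 W \left(-237 + W\right)$
$\frac{1}{36292 + p{\left(-229 \right)}} = \frac{1}{36292 + 2 \left(-229\right) \left(-237 - 229\right)} = \frac{1}{36292 + 2 \left(-229\right) \left(-466\right)} = \frac{1}{36292 + 213428} = \frac{1}{249720}$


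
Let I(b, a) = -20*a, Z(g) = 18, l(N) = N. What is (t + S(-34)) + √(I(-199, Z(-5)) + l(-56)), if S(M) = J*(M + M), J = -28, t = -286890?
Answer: -284986 + 4*I*√26 ≈ -2.8499e+5 + 20.396*I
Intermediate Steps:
S(M) = -56*M (S(M) = -28*(M + M) = -56*M)
(t + S(-34)) + √(I(-199, Z(-5)) + l(-56)) = (-286890 - 56*(-34)) + √(-20*18 - 56) = (-286890 + 1904) + √(-360 - 56) = -284986 + √(-416) = -284986 + 4*I*√26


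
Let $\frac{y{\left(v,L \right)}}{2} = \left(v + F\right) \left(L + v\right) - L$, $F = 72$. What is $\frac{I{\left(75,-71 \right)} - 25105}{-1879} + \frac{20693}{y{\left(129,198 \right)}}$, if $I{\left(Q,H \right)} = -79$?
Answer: $\frac{3339446819}{246257982} \approx 13.561$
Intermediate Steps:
$y{\left(v,L \right)} = - 2 L + 2 \left(72 + v\right) \left(L + v\right)$ ($y{\left(v,L \right)} = 2 \left(\left(v + 72\right) \left(L + v\right) - L\right) = 2 \left(\left(72 + v\right) \left(L + v\right) - L\right) = 2 \left(- L + \left(72 + v\right) \left(L + v\right)\right) = - 2 L + 2 \left(72 + v\right) \left(L + v\right)$)
$\frac{I{\left(75,-71 \right)} - 25105}{-1879} + \frac{20693}{y{\left(129,198 \right)}} = \frac{-79 - 25105}{-1879} + \frac{20693}{2 \cdot 129^{2} + 142 \cdot 198 + 144 \cdot 129 + 2 \cdot 198 \cdot 129} = \left(-79 - 25105\right) \left(- \frac{1}{1879}\right) + \frac{20693}{2 \cdot 16641 + 28116 + 18576 + 51084} = \left(-25184\right) \left(- \frac{1}{1879}\right) + \frac{20693}{33282 + 28116 + 18576 + 51084} = \frac{25184}{1879} + \frac{20693}{131058} = \frac{3339446819}{246257982}$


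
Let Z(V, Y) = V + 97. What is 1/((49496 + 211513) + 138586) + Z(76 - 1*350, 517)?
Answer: -70728314/399595 ≈ -177.00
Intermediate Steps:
Z(V, Y) = 97 + V
1/((49496 + 211513) + 138586) + Z(76 - 1*350, 517) = 1/((49496 + 211513) + 138586) + (97 + (76 - 1*350)) = 1/(261009 + 138586) + (97 + (76 - 350)) = 1/399595 + (97 - 274) = 1/399595 - 177 = -70728314/399595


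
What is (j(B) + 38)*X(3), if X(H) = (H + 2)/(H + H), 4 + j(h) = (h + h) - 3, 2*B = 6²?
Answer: 335/6 ≈ 55.833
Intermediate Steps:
B = 18 (B = (½)*6² = (½)*36 = 18)
j(h) = -7 + 2*h (j(h) = -4 + ((h + h) - 3) = -4 + (2*h - 3) = -4 + (-3 + 2*h) = -7 + 2*h)
X(H) = (2 + H)/(2*H) (X(H) = (2 + H)/((2*H)) = (2 + H)*(1/(2*H)) = (2 + H)/(2*H))
(j(B) + 38)*X(3) = ((-7 + 2*18) + 38)*((½)*(2 + 3)/3) = ((-7 + 36) + 38)*((½)*(⅓)*5) = (29 + 38)*(⅚) = 67*(⅚) = 335/6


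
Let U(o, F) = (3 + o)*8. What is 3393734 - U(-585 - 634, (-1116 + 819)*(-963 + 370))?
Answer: 3403462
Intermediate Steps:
U(o, F) = 24 + 8*o
3393734 - U(-585 - 634, (-1116 + 819)*(-963 + 370)) = 3393734 - (24 + 8*(-585 - 634)) = 3393734 - (24 + 8*(-1219)) = 3393734 - (24 - 9752) = 3393734 - 1*(-9728) = 3393734 + 9728 = 3403462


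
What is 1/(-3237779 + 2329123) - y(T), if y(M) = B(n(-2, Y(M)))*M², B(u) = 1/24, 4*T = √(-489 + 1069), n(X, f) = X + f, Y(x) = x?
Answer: -8234701/5451936 ≈ -1.5104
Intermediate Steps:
T = √145/2 (T = √(-489 + 1069)/4 = √580/4 = (2*√145)/4 = √145/2 ≈ 6.0208)
B(u) = 1/24
y(M) = M²/24
1/(-3237779 + 2329123) - y(T) = 1/(-3237779 + 2329123) - (√145/2)²/24 = 1/(-908656) - 145/(24*4) = -1/908656 - 1*145/96 = -1/908656 - 145/96 = -8234701/5451936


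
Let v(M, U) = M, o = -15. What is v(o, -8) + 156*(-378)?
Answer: -58983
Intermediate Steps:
v(o, -8) + 156*(-378) = -15 + 156*(-378) = -15 - 58968 = -58983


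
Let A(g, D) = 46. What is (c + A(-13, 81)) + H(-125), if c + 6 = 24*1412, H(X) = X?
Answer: 33803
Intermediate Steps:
c = 33882 (c = -6 + 24*1412 = -6 + 33888 = 33882)
(c + A(-13, 81)) + H(-125) = (33882 + 46) - 125 = 33928 - 125 = 33803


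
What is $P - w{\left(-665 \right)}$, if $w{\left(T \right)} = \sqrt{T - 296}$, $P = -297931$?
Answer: $-297931 - 31 i \approx -2.9793 \cdot 10^{5} - 31.0 i$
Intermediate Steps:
$w{\left(T \right)} = \sqrt{-296 + T}$
$P - w{\left(-665 \right)} = -297931 - \sqrt{-296 - 665} = -297931 - \sqrt{-961} = -297931 - 31 i$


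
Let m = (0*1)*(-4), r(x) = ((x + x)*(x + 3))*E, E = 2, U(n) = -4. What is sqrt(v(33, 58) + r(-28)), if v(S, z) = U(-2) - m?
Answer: 2*sqrt(699) ≈ 52.877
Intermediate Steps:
r(x) = 4*x*(3 + x) (r(x) = ((x + x)*(x + 3))*2 = ((2*x)*(3 + x))*2 = (2*x*(3 + x))*2 = 4*x*(3 + x))
m = 0 (m = 0*(-4) = 0)
v(S, z) = -4 (v(S, z) = -4 - 1*0 = -4 + 0 = -4)
sqrt(v(33, 58) + r(-28)) = sqrt(-4 + 4*(-28)*(3 - 28)) = sqrt(-4 + 4*(-28)*(-25)) = sqrt(-4 + 2800) = sqrt(2796) = 2*sqrt(699)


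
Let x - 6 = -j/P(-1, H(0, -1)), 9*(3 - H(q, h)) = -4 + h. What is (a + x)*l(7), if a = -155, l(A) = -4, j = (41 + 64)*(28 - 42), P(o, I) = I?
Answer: -4231/4 ≈ -1057.8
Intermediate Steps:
H(q, h) = 31/9 - h/9 (H(q, h) = 3 - (-4 + h)/9 = 3 + (4/9 - h/9) = 31/9 - h/9)
j = -1470 (j = 105*(-14) = -1470)
x = 6711/16 (x = 6 - (-1470)/(31/9 - ⅑*(-1)) = 6 - (-1470)/(31/9 + ⅑) = 6 - (-1470)/32/9 = 6 - (-1470)*9/32 = 6 - 1*(-6615/16) = 6 + 6615/16 = 6711/16 ≈ 419.44)
(a + x)*l(7) = (-155 + 6711/16)*(-4) = (4231/16)*(-4) = -4231/4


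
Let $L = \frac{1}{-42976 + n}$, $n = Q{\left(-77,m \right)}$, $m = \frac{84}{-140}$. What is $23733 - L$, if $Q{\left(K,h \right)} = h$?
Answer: $\frac{5099818244}{214883} \approx 23733.0$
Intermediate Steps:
$m = - \frac{3}{5}$ ($m = 84 \left(- \frac{1}{140}\right) = - \frac{3}{5} \approx -0.6$)
$n = - \frac{3}{5} \approx -0.6$
$L = - \frac{5}{214883}$ ($L = \frac{1}{-42976 - \frac{3}{5}} = \frac{1}{- \frac{214883}{5}} = - \frac{5}{214883} \approx -2.3268 \cdot 10^{-5}$)
$23733 - L = 23733 - - \frac{5}{214883} = 23733 + \frac{5}{214883} = \frac{5099818244}{214883}$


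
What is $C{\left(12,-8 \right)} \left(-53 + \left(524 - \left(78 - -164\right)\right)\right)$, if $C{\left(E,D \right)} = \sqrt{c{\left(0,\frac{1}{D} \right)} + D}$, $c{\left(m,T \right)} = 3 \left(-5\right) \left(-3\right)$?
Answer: $229 \sqrt{37} \approx 1393.0$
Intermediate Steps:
$c{\left(m,T \right)} = 45$ ($c{\left(m,T \right)} = \left(-15\right) \left(-3\right) = 45$)
$C{\left(E,D \right)} = \sqrt{45 + D}$
$C{\left(12,-8 \right)} \left(-53 + \left(524 - \left(78 - -164\right)\right)\right) = \sqrt{45 - 8} \left(-53 + \left(524 - \left(78 - -164\right)\right)\right) = \sqrt{37} \left(-53 + \left(524 - \left(78 + 164\right)\right)\right) = \sqrt{37} \left(-53 + \left(524 - 242\right)\right) = \sqrt{37} \left(-53 + 282\right) = \sqrt{37} \cdot 229 = 229 \sqrt{37}$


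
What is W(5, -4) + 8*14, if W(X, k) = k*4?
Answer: 96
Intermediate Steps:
W(X, k) = 4*k
W(5, -4) + 8*14 = 4*(-4) + 8*14 = -16 + 112 = 96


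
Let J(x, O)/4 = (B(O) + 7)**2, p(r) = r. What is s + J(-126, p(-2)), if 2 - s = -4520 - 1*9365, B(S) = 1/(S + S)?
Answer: 56277/4 ≈ 14069.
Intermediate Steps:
B(S) = 1/(2*S)
s = 13887 (s = 2 - (-4520 - 1*9365) = 2 - (-4520 - 9365) = 2 - 1*(-13885) = 2 + 13885 = 13887)
J(x, O) = 4*(7 + 1/(2*O))**2 (J(x, O) = 4*(1/(2*O) + 7)**2 = 4*(7 + 1/(2*O))**2)
s + J(-126, p(-2)) = 13887 + (1 + 14*(-2))**2/(-2)**2 = 13887 + (1 - 28)**2/4 = 13887 + (1/4)*(-27)**2 = 13887 + (1/4)*729 = 13887 + 729/4 = 56277/4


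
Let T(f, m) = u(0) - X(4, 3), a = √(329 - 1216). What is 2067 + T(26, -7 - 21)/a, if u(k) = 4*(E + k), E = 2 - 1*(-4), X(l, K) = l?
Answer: 2067 - 20*I*√887/887 ≈ 2067.0 - 0.67153*I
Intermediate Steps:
E = 6 (E = 2 + 4 = 6)
u(k) = 24 + 4*k (u(k) = 4*(6 + k) = 24 + 4*k)
a = I*√887 (a = √(-887) = I*√887 ≈ 29.783*I)
T(f, m) = 20 (T(f, m) = (24 + 4*0) - 1*4 = (24 + 0) - 4 = 24 - 4 = 20)
2067 + T(26, -7 - 21)/a = 2067 + 20/((I*√887)) = 2067 + 20*(-I*√887/887) = 2067 - 20*I*√887/887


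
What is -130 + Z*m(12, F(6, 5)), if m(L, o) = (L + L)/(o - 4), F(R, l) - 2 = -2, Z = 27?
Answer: -292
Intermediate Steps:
F(R, l) = 0 (F(R, l) = 2 - 2 = 0)
m(L, o) = 2*L/(-4 + o) (m(L, o) = (2*L)/(-4 + o) = 2*L/(-4 + o))
-130 + Z*m(12, F(6, 5)) = -130 + 27*(2*12/(-4 + 0)) = -130 + 27*(2*12/(-4)) = -130 + 27*(2*12*(-¼)) = -130 + 27*(-6) = -130 - 162 = -292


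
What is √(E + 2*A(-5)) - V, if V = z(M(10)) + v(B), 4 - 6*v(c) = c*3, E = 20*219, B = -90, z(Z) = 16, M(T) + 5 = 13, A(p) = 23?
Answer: -185/3 + √4426 ≈ 4.8615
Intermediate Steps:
M(T) = 8 (M(T) = -5 + 13 = 8)
E = 4380
v(c) = ⅔ - c/2 (v(c) = ⅔ - c*3/6 = ⅔ - c/2)
V = 185/3 (V = 16 + (⅔ - ½*(-90)) = 16 + (⅔ + 45) = 16 + 137/3 = 185/3 ≈ 61.667)
√(E + 2*A(-5)) - V = √(4380 + 2*23) - 1*185/3 = √(4380 + 46) - 185/3 = √4426 - 185/3 = -185/3 + √4426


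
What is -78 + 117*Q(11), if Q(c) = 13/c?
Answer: 663/11 ≈ 60.273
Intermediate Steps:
-78 + 117*Q(11) = -78 + 117*(13/11) = -78 + 1521/11 = 663/11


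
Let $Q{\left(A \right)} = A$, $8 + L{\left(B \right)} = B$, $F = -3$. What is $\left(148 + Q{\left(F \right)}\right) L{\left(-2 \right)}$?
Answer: $-1450$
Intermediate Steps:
$L{\left(B \right)} = -8 + B$
$\left(148 + Q{\left(F \right)}\right) L{\left(-2 \right)} = \left(148 - 3\right) \left(-8 - 2\right) = 145 \left(-10\right) = -1450$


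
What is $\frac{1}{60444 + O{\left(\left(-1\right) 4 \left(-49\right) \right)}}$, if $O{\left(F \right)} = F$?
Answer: $\frac{1}{60640} \approx 1.6491 \cdot 10^{-5}$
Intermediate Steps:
$\frac{1}{60444 + O{\left(\left(-1\right) 4 \left(-49\right) \right)}} = \frac{1}{60444 + \left(-1\right) 4 \left(-49\right)} = \frac{1}{60444 - -196} = \frac{1}{60444 + 196} = \frac{1}{60640}$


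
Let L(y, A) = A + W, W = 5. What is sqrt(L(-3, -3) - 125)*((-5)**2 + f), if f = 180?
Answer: 205*I*sqrt(123) ≈ 2273.6*I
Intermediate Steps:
L(y, A) = 5 + A (L(y, A) = A + 5 = 5 + A)
sqrt(L(-3, -3) - 125)*((-5)**2 + f) = sqrt((5 - 3) - 125)*((-5)**2 + 180) = sqrt(2 - 125)*(25 + 180) = sqrt(-123)*205 = (I*sqrt(123))*205 = 205*I*sqrt(123)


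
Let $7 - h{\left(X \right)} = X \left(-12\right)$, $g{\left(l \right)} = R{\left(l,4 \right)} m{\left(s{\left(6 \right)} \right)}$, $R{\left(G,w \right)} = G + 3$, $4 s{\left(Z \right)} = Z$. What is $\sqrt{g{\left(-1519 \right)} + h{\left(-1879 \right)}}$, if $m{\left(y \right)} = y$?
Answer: $i \sqrt{24815} \approx 157.53 i$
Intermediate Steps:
$s{\left(Z \right)} = \frac{Z}{4}$
$R{\left(G,w \right)} = 3 + G$
$g{\left(l \right)} = \frac{9}{2} + \frac{3 l}{2}$ ($g{\left(l \right)} = \left(3 + l\right) \frac{1}{4} \cdot 6 = \left(3 + l\right) \frac{3}{2} = \frac{9}{2} + \frac{3 l}{2}$)
$h{\left(X \right)} = 7 + 12 X$ ($h{\left(X \right)} = 7 - X \left(-12\right) = 7 - - 12 X = 7 + 12 X$)
$\sqrt{g{\left(-1519 \right)} + h{\left(-1879 \right)}} = \sqrt{\left(\frac{9}{2} + \frac{3}{2} \left(-1519\right)\right) + \left(7 + 12 \left(-1879\right)\right)} = \sqrt{\left(\frac{9}{2} - \frac{4557}{2}\right) + \left(7 - 22548\right)} = \sqrt{-2274 - 22541} = \sqrt{-24815} = i \sqrt{24815}$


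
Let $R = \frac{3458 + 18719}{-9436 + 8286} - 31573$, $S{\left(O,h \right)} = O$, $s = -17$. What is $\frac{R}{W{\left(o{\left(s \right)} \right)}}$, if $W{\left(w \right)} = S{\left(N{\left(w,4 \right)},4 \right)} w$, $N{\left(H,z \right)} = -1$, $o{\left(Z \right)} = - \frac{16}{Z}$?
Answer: $\frac{617629159}{18400} \approx 33567.0$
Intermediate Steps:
$W{\left(w \right)} = - w$
$R = - \frac{36331127}{1150}$ ($R = \frac{22177}{-1150} - 31573 = 22177 \left(- \frac{1}{1150}\right) - 31573 = - \frac{22177}{1150} - 31573 = - \frac{36331127}{1150} \approx -31592.0$)
$\frac{R}{W{\left(o{\left(s \right)} \right)}} = - \frac{36331127}{1150 \left(- \frac{-16}{-17}\right)} = - \frac{36331127}{1150 \left(- \frac{\left(-16\right) \left(-1\right)}{17}\right)} = - \frac{36331127}{1150 \left(\left(-1\right) \frac{16}{17}\right)} = - \frac{36331127}{1150 \left(- \frac{16}{17}\right)} = \left(- \frac{36331127}{1150}\right) \left(- \frac{17}{16}\right) = \frac{617629159}{18400}$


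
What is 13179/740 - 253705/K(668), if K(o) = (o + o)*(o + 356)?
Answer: 4460493439/253091840 ≈ 17.624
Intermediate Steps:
K(o) = 2*o*(356 + o) (K(o) = (2*o)*(356 + o) = 2*o*(356 + o))
13179/740 - 253705/K(668) = 13179/740 - 253705*1/(1336*(356 + 668)) = 13179*(1/740) - 253705/(2*668*1024) = 13179/740 - 253705/1368064 = 4460493439/253091840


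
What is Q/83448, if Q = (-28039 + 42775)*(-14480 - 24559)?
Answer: -7989982/1159 ≈ -6893.9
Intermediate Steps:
Q = -575278704 (Q = 14736*(-39039) = -575278704)
Q/83448 = -575278704/83448 = -575278704*1/83448 = -7989982/1159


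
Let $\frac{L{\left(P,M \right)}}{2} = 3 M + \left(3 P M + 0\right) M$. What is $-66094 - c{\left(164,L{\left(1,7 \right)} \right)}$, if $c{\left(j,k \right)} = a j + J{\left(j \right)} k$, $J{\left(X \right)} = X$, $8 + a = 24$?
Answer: $-123822$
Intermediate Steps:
$a = 16$ ($a = -8 + 24 = 16$)
$L{\left(P,M \right)} = 6 M + 6 P M^{2}$ ($L{\left(P,M \right)} = 2 \left(3 M + \left(3 P M + 0\right) M\right) = 2 \left(3 M + \left(3 M P + 0\right) M\right) = 2 \left(3 M + 3 M P M\right) = 2 \left(3 M + 3 P M^{2}\right) = 6 M + 6 P M^{2}$)
$c{\left(j,k \right)} = 16 j + j k$
$-66094 - c{\left(164,L{\left(1,7 \right)} \right)} = -66094 - 164 \left(16 + 6 \cdot 7 \left(1 + 7 \cdot 1\right)\right) = -66094 - 164 \left(16 + 6 \cdot 7 \left(1 + 7\right)\right) = -66094 - 164 \left(16 + 6 \cdot 7 \cdot 8\right) = -66094 - 164 \left(16 + 336\right) = -66094 - 164 \cdot 352 = -66094 - 57728 = -123822$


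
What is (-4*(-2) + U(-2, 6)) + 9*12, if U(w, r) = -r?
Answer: 110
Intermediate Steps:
(-4*(-2) + U(-2, 6)) + 9*12 = (-4*(-2) - 1*6) + 9*12 = (8 - 6) + 108 = 2 + 108 = 110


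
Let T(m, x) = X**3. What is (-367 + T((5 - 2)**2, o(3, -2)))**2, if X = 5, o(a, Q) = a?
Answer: 58564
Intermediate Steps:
T(m, x) = 125 (T(m, x) = 5**3 = 125)
(-367 + T((5 - 2)**2, o(3, -2)))**2 = (-367 + 125)**2 = (-242)**2 = 58564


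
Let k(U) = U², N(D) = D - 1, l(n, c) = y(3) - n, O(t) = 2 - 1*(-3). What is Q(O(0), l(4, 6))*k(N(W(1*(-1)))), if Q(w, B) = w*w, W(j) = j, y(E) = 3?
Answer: 100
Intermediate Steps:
O(t) = 5 (O(t) = 2 + 3 = 5)
l(n, c) = 3 - n
Q(w, B) = w²
N(D) = -1 + D
Q(O(0), l(4, 6))*k(N(W(1*(-1)))) = 5²*(-1 + 1*(-1))² = 25*(-1 - 1)² = 25*(-2)² = 25*4 = 100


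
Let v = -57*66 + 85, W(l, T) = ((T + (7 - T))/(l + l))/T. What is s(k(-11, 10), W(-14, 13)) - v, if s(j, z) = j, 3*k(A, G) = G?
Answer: 11041/3 ≈ 3680.3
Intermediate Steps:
k(A, G) = G/3
W(l, T) = 7/(2*T*l) (W(l, T) = (7/((2*l)))/T = (7*(1/(2*l)))/T = (7/(2*l))/T = 7/(2*T*l))
v = -3677 (v = -3762 + 85 = -3677)
s(k(-11, 10), W(-14, 13)) - v = (⅓)*10 - 1*(-3677) = 10/3 + 3677 = 11041/3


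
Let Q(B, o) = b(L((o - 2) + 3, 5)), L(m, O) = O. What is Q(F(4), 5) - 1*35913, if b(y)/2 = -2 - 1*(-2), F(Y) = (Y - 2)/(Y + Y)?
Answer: -35913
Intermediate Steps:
F(Y) = (-2 + Y)/(2*Y) (F(Y) = (-2 + Y)/((2*Y)) = (-2 + Y)*(1/(2*Y)) = (-2 + Y)/(2*Y))
b(y) = 0 (b(y) = 2*(-2 - 1*(-2)) = 2*(-2 + 2) = 2*0 = 0)
Q(B, o) = 0
Q(F(4), 5) - 1*35913 = 0 - 1*35913 = 0 - 35913 = -35913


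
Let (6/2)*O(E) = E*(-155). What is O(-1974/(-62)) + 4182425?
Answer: 4180780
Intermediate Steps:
O(E) = -155*E/3 (O(E) = (E*(-155))/3 = (-155*E)/3 = -155*E/3)
O(-1974/(-62)) + 4182425 = -(-101990)/(-62) + 4182425 = -(-101990)*(-1)/62 + 4182425 = -155/3*987/31 + 4182425 = -1645 + 4182425 = 4180780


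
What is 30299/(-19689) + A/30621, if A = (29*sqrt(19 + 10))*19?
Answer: -30299/19689 + 551*sqrt(29)/30621 ≈ -1.4420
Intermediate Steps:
A = 551*sqrt(29) (A = (29*sqrt(29))*19 = 551*sqrt(29) ≈ 2967.2)
30299/(-19689) + A/30621 = 30299/(-19689) + (551*sqrt(29))/30621 = 30299*(-1/19689) + (551*sqrt(29))*(1/30621) = -30299/19689 + 551*sqrt(29)/30621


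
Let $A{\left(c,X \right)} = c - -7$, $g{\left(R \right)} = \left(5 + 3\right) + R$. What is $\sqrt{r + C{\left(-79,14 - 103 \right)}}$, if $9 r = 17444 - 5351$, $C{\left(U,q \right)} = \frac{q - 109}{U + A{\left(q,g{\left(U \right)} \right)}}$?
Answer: $\frac{\sqrt{313749555}}{483} \approx 36.673$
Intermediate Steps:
$g{\left(R \right)} = 8 + R$
$A{\left(c,X \right)} = 7 + c$ ($A{\left(c,X \right)} = c + 7 = 7 + c$)
$C{\left(U,q \right)} = \frac{-109 + q}{7 + U + q}$ ($C{\left(U,q \right)} = \frac{q - 109}{U + \left(7 + q\right)} = \frac{-109 + q}{7 + U + q}$)
$r = \frac{4031}{3}$ ($r = \frac{17444 - 5351}{9} = \frac{1}{9} \cdot 12093 = \frac{4031}{3} \approx 1343.7$)
$\sqrt{r + C{\left(-79,14 - 103 \right)}} = \sqrt{\frac{4031}{3} + \frac{-109 + \left(14 - 103\right)}{7 - 79 + \left(14 - 103\right)}} = \sqrt{\frac{4031}{3} + \frac{-109 - 89}{7 - 79 - 89}} = \sqrt{\frac{4031}{3} + \frac{1}{-161} \left(-198\right)} = \sqrt{\frac{4031}{3} - - \frac{198}{161}} = \sqrt{\frac{4031}{3} + \frac{198}{161}} = \sqrt{\frac{649585}{483}} = \frac{\sqrt{313749555}}{483}$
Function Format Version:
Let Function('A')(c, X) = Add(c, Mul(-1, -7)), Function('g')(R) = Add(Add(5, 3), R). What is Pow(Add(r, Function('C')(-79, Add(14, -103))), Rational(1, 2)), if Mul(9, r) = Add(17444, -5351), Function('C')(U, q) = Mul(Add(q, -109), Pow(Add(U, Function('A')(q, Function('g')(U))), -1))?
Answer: Mul(Rational(1, 483), Pow(313749555, Rational(1, 2))) ≈ 36.673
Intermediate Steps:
Function('g')(R) = Add(8, R)
Function('A')(c, X) = Add(7, c) (Function('A')(c, X) = Add(c, 7) = Add(7, c))
Function('C')(U, q) = Mul(Pow(Add(7, U, q), -1), Add(-109, q)) (Function('C')(U, q) = Mul(Add(q, -109), Pow(Add(U, Add(7, q)), -1)) = Mul(Add(-109, q), Pow(Add(7, U, q), -1)) = Mul(Pow(Add(7, U, q), -1), Add(-109, q)))
r = Rational(4031, 3) (r = Mul(Rational(1, 9), Add(17444, -5351)) = Mul(Rational(1, 9), 12093) = Rational(4031, 3) ≈ 1343.7)
Pow(Add(r, Function('C')(-79, Add(14, -103))), Rational(1, 2)) = Pow(Add(Rational(4031, 3), Mul(Pow(Add(7, -79, Add(14, -103)), -1), Add(-109, Add(14, -103)))), Rational(1, 2)) = Pow(Add(Rational(4031, 3), Mul(Pow(Add(7, -79, -89), -1), Add(-109, -89))), Rational(1, 2)) = Pow(Add(Rational(4031, 3), Mul(Pow(-161, -1), -198)), Rational(1, 2)) = Pow(Add(Rational(4031, 3), Mul(Rational(-1, 161), -198)), Rational(1, 2)) = Pow(Add(Rational(4031, 3), Rational(198, 161)), Rational(1, 2)) = Pow(Rational(649585, 483), Rational(1, 2)) = Mul(Rational(1, 483), Pow(313749555, Rational(1, 2)))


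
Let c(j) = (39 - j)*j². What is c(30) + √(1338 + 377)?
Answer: 8100 + 7*√35 ≈ 8141.4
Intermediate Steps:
c(j) = j²*(39 - j)
c(30) + √(1338 + 377) = 30²*(39 - 1*30) + √(1338 + 377) = 900*(39 - 30) + √1715 = 900*9 + 7*√35 = 8100 + 7*√35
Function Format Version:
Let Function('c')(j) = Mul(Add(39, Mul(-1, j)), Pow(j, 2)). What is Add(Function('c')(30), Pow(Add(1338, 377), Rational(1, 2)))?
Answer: Add(8100, Mul(7, Pow(35, Rational(1, 2)))) ≈ 8141.4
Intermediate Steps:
Function('c')(j) = Mul(Pow(j, 2), Add(39, Mul(-1, j)))
Add(Function('c')(30), Pow(Add(1338, 377), Rational(1, 2))) = Add(Mul(Pow(30, 2), Add(39, Mul(-1, 30))), Pow(Add(1338, 377), Rational(1, 2))) = Add(Mul(900, Add(39, -30)), Pow(1715, Rational(1, 2))) = Add(Mul(900, 9), Mul(7, Pow(35, Rational(1, 2)))) = Add(8100, Mul(7, Pow(35, Rational(1, 2))))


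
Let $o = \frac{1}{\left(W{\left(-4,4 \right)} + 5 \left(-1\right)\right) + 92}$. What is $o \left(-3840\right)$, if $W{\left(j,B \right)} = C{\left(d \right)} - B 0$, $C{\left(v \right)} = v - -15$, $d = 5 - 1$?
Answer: $- \frac{1920}{53} \approx -36.226$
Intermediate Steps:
$d = 4$ ($d = 5 - 1 = 4$)
$C{\left(v \right)} = 15 + v$ ($C{\left(v \right)} = v + 15 = 15 + v$)
$W{\left(j,B \right)} = 19$ ($W{\left(j,B \right)} = \left(15 + 4\right) - B 0 = 19 - 0 = 19 + 0 = 19$)
$o = \frac{1}{106}$ ($o = \frac{1}{\left(19 + 5 \left(-1\right)\right) + 92} = \frac{1}{\left(19 - 5\right) + 92} = \frac{1}{14 + 92} = \frac{1}{106} \approx 0.009434$)
$o \left(-3840\right) = \frac{1}{106} \left(-3840\right) = - \frac{1920}{53}$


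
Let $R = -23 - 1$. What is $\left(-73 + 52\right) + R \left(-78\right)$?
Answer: $1851$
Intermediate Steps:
$R = -24$
$\left(-73 + 52\right) + R \left(-78\right) = \left(-73 + 52\right) - -1872 = -21 + 1872 = 1851$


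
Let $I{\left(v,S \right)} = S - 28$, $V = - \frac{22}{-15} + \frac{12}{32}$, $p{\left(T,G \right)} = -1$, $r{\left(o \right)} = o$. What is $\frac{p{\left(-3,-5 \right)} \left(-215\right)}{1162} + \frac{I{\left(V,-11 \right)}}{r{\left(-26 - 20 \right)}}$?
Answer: $\frac{13802}{13363} \approx 1.0329$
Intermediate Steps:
$V = \frac{221}{120}$ ($V = \left(-22\right) \left(- \frac{1}{15}\right) + 12 \cdot \frac{1}{32} = \frac{22}{15} + \frac{3}{8} = \frac{221}{120} \approx 1.8417$)
$I{\left(v,S \right)} = -28 + S$ ($I{\left(v,S \right)} = S - 28 = -28 + S$)
$\frac{p{\left(-3,-5 \right)} \left(-215\right)}{1162} + \frac{I{\left(V,-11 \right)}}{r{\left(-26 - 20 \right)}} = \frac{\left(-1\right) \left(-215\right)}{1162} + \frac{-28 - 11}{-26 - 20} = 215 \cdot \frac{1}{1162} - \frac{39}{-26 - 20} = \frac{215}{1162} - \frac{39}{-46} = \frac{215}{1162} - - \frac{39}{46} = \frac{215}{1162} + \frac{39}{46} = \frac{13802}{13363}$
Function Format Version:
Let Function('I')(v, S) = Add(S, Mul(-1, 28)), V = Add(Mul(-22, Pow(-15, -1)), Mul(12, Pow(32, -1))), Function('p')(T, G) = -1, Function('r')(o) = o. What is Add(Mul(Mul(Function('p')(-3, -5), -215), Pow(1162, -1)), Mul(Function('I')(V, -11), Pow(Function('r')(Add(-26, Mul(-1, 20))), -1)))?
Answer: Rational(13802, 13363) ≈ 1.0329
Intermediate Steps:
V = Rational(221, 120) (V = Add(Mul(-22, Rational(-1, 15)), Mul(12, Rational(1, 32))) = Add(Rational(22, 15), Rational(3, 8)) = Rational(221, 120) ≈ 1.8417)
Function('I')(v, S) = Add(-28, S) (Function('I')(v, S) = Add(S, -28) = Add(-28, S))
Add(Mul(Mul(Function('p')(-3, -5), -215), Pow(1162, -1)), Mul(Function('I')(V, -11), Pow(Function('r')(Add(-26, Mul(-1, 20))), -1))) = Add(Mul(Mul(-1, -215), Pow(1162, -1)), Mul(Add(-28, -11), Pow(Add(-26, Mul(-1, 20)), -1))) = Add(Mul(215, Rational(1, 1162)), Mul(-39, Pow(Add(-26, -20), -1))) = Add(Rational(215, 1162), Mul(-39, Pow(-46, -1))) = Add(Rational(215, 1162), Mul(-39, Rational(-1, 46))) = Add(Rational(215, 1162), Rational(39, 46)) = Rational(13802, 13363)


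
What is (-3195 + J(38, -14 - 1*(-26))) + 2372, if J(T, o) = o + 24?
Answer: -787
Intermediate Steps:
J(T, o) = 24 + o
(-3195 + J(38, -14 - 1*(-26))) + 2372 = (-3195 + (24 + (-14 - 1*(-26)))) + 2372 = (-3195 + (24 + (-14 + 26))) + 2372 = (-3195 + (24 + 12)) + 2372 = (-3195 + 36) + 2372 = -3159 + 2372 = -787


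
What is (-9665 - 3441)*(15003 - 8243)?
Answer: -88596560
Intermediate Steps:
(-9665 - 3441)*(15003 - 8243) = -13106*6760 = -88596560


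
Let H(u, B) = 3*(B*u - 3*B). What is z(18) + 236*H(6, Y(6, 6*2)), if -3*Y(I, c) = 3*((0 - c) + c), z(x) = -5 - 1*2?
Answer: -7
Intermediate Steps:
z(x) = -7 (z(x) = -5 - 2 = -7)
Y(I, c) = 0 (Y(I, c) = -((0 - c) + c) = -(-c + c) = -0 = -⅓*0 = 0)
H(u, B) = -9*B + 3*B*u (H(u, B) = 3*(-3*B + B*u) = -9*B + 3*B*u)
z(18) + 236*H(6, Y(6, 6*2)) = -7 + 236*(3*0*(-3 + 6)) = -7 + 236*(3*0*3) = -7 + 236*0 = -7 + 0 = -7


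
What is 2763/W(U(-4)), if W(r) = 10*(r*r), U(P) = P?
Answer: 2763/160 ≈ 17.269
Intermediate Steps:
W(r) = 10*r²
2763/W(U(-4)) = 2763/((10*(-4)²)) = 2763/((10*16)) = 2763/160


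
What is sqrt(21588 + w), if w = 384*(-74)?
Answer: 2*I*sqrt(1707) ≈ 82.632*I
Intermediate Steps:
w = -28416
sqrt(21588 + w) = sqrt(21588 - 28416) = sqrt(-6828) = 2*I*sqrt(1707)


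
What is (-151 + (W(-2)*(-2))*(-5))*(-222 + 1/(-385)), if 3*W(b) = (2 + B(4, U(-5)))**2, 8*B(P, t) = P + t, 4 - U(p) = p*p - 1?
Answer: 12906121/385 ≈ 33522.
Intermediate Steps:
U(p) = 5 - p**2 (U(p) = 4 - (p*p - 1) = 4 - (p**2 - 1) = 4 - (-1 + p**2) = 4 + (1 - p**2) = 5 - p**2)
B(P, t) = P/8 + t/8 (B(P, t) = (P + t)/8 = P/8 + t/8)
W(b) = 0 (W(b) = (2 + ((1/8)*4 + (5 - 1*(-5)**2)/8))**2/3 = (2 + (1/2 + (5 - 1*25)/8))**2/3 = (2 + (1/2 + (5 - 25)/8))**2/3 = (2 + (1/2 + (1/8)*(-20)))**2/3 = (2 + (1/2 - 5/2))**2/3 = (2 - 2)**2/3 = (1/3)*0**2 = (1/3)*0 = 0)
(-151 + (W(-2)*(-2))*(-5))*(-222 + 1/(-385)) = (-151 + (0*(-2))*(-5))*(-222 + 1/(-385)) = (-151 + 0*(-5))*(-222 - 1/385) = (-151 + 0)*(-85471/385) = -151*(-85471/385) = 12906121/385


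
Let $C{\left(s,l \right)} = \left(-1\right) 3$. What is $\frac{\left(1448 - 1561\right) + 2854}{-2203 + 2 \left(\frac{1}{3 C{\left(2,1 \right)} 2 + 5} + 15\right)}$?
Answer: $- \frac{35633}{28251} \approx -1.2613$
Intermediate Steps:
$C{\left(s,l \right)} = -3$
$\frac{\left(1448 - 1561\right) + 2854}{-2203 + 2 \left(\frac{1}{3 C{\left(2,1 \right)} 2 + 5} + 15\right)} = \frac{\left(1448 - 1561\right) + 2854}{-2203 + 2 \left(\frac{1}{3 \left(-3\right) 2 + 5} + 15\right)} = \frac{\left(1448 - 1561\right) + 2854}{-2203 + 2 \left(\frac{1}{\left(-9\right) 2 + 5} + 15\right)} = \frac{-113 + 2854}{-2203 + 2 \left(\frac{1}{-18 + 5} + 15\right)} = \frac{2741}{-2203 + 2 \left(\frac{1}{-13} + 15\right)} = \frac{2741}{-2203 + 2 \left(- \frac{1}{13} + 15\right)} = \frac{2741}{-2203 + 2 \cdot \frac{194}{13}} = \frac{2741}{-2203 + \frac{388}{13}} = \frac{2741}{- \frac{28251}{13}} = 2741 \left(- \frac{13}{28251}\right) = - \frac{35633}{28251}$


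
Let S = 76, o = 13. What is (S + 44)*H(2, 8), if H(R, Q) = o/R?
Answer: 780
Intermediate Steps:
H(R, Q) = 13/R
(S + 44)*H(2, 8) = (76 + 44)*(13/2) = 120*(13*(½)) = 120*(13/2) = 780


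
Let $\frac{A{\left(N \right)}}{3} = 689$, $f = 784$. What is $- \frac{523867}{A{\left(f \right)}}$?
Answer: $- \frac{523867}{2067} \approx -253.44$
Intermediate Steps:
$A{\left(N \right)} = 2067$ ($A{\left(N \right)} = 3 \cdot 689 = 2067$)
$- \frac{523867}{A{\left(f \right)}} = - \frac{523867}{2067}$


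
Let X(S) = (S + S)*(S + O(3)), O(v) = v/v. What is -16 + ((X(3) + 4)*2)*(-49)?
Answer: -2760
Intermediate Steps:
O(v) = 1
X(S) = 2*S*(1 + S) (X(S) = (S + S)*(S + 1) = (2*S)*(1 + S) = 2*S*(1 + S))
-16 + ((X(3) + 4)*2)*(-49) = -16 + ((2*3*(1 + 3) + 4)*2)*(-49) = -16 + ((2*3*4 + 4)*2)*(-49) = -16 + ((24 + 4)*2)*(-49) = -16 + (28*2)*(-49) = -16 + 56*(-49) = -16 - 2744 = -2760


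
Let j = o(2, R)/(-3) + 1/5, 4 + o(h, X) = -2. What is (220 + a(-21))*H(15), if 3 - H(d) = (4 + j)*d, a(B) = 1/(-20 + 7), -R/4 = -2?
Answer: -257310/13 ≈ -19793.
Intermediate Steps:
R = 8 (R = -4*(-2) = 8)
o(h, X) = -6 (o(h, X) = -4 - 2 = -6)
j = 11/5 (j = -6/(-3) + 1/5 = -6*(-1/3) + 1*(1/5) = 2 + 1/5 = 11/5 ≈ 2.2000)
a(B) = -1/13 (a(B) = 1/(-13) = -1/13)
H(d) = 3 - 31*d/5 (H(d) = 3 - (4 + 11/5)*d = 3 - 31*d/5)
(220 + a(-21))*H(15) = (220 - 1/13)*(3 - 31/5*15) = 2859*(3 - 93)/13 = (2859/13)*(-90) = -257310/13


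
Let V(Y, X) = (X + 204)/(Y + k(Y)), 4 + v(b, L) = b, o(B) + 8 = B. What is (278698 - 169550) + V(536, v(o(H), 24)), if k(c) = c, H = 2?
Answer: 58503425/536 ≈ 1.0915e+5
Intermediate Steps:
o(B) = -8 + B
v(b, L) = -4 + b
V(Y, X) = (204 + X)/(2*Y) (V(Y, X) = (X + 204)/(Y + Y) = (204 + X)/((2*Y)) = (204 + X)*(1/(2*Y)) = (204 + X)/(2*Y))
(278698 - 169550) + V(536, v(o(H), 24)) = (278698 - 169550) + (½)*(204 + (-4 + (-8 + 2)))/536 = 109148 + (½)*(1/536)*(204 + (-4 - 6)) = 109148 + (½)*(1/536)*(204 - 10) = 109148 + (½)*(1/536)*194 = 109148 + 97/536 = 58503425/536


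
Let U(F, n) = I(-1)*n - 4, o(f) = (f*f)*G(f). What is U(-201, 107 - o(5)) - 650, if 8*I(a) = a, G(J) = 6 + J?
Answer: -633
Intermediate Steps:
I(a) = a/8
o(f) = f²*(6 + f) (o(f) = (f*f)*(6 + f) = f²*(6 + f))
U(F, n) = -4 - n/8 (U(F, n) = ((⅛)*(-1))*n - 4 = -n/8 - 4 = -4 - n/8)
U(-201, 107 - o(5)) - 650 = (-4 - (107 - 5²*(6 + 5))/8) - 650 = (-4 - (107 - 25*11)/8) - 650 = (-4 - (107 - 1*275)/8) - 650 = (-4 - (107 - 275)/8) - 650 = (-4 - ⅛*(-168)) - 650 = (-4 + 21) - 650 = 17 - 650 = -633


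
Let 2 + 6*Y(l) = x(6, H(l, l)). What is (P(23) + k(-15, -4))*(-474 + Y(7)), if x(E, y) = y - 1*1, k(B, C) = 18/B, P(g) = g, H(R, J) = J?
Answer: -30956/3 ≈ -10319.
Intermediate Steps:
x(E, y) = -1 + y (x(E, y) = y - 1 = -1 + y)
Y(l) = -½ + l/6 (Y(l) = -⅓ + (-1 + l)/6 = -⅓ + (-⅙ + l/6) = -½ + l/6)
(P(23) + k(-15, -4))*(-474 + Y(7)) = (23 + 18/(-15))*(-474 + (-½ + (⅙)*7)) = (23 + 18*(-1/15))*(-474 + (-½ + 7/6)) = (23 - 6/5)*(-474 + ⅔) = (109/5)*(-1420/3) = -30956/3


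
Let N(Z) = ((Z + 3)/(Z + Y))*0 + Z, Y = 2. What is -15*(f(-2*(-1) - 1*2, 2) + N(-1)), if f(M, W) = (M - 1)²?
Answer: 0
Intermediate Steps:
N(Z) = Z (N(Z) = ((Z + 3)/(Z + 2))*0 + Z = ((3 + Z)/(2 + Z))*0 + Z = 0 + Z = Z)
f(M, W) = (-1 + M)²
-15*(f(-2*(-1) - 1*2, 2) + N(-1)) = -15*((-1 + (-2*(-1) - 1*2))² - 1) = -15*((-1 + (2 - 2))² - 1) = -15*((-1 + 0)² - 1) = -15*((-1)² - 1) = -15*(1 - 1) = -15*0 = 0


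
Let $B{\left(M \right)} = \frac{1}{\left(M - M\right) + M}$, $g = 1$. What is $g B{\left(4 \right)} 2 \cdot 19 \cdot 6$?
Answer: $57$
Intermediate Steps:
$B{\left(M \right)} = \frac{1}{M}$ ($B{\left(M \right)} = \frac{1}{0 + M} = \frac{1}{M}$)
$g B{\left(4 \right)} 2 \cdot 19 \cdot 6 = 1 \cdot \frac{1}{4} \cdot 2 \cdot 19 \cdot 6 = \frac{1}{4} \cdot 2 \cdot 19 \cdot 6 = \frac{1}{2} \cdot 19 \cdot 6 = \frac{19}{2} \cdot 6 = 57$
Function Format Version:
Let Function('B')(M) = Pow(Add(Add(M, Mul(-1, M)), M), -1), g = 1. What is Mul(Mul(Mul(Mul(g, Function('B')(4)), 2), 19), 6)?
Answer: 57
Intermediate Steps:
Function('B')(M) = Pow(M, -1) (Function('B')(M) = Pow(Add(0, M), -1) = Pow(M, -1))
Mul(Mul(Mul(Mul(g, Function('B')(4)), 2), 19), 6) = Mul(Mul(Mul(Mul(1, Pow(4, -1)), 2), 19), 6) = Mul(Mul(Mul(Mul(1, Rational(1, 4)), 2), 19), 6) = Mul(Mul(Mul(Rational(1, 4), 2), 19), 6) = Mul(Mul(Rational(1, 2), 19), 6) = Mul(Rational(19, 2), 6) = 57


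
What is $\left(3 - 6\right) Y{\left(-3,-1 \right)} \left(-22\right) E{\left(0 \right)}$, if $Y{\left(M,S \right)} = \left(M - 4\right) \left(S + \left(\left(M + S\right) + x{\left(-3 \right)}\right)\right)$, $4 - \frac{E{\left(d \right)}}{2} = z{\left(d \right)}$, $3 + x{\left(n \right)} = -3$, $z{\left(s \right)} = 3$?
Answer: $10164$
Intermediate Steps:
$x{\left(n \right)} = -6$ ($x{\left(n \right)} = -3 - 3 = -6$)
$E{\left(d \right)} = 2$ ($E{\left(d \right)} = 8 - 6 = 2$)
$Y{\left(M,S \right)} = \left(-4 + M\right) \left(-6 + M + 2 S\right)$ ($Y{\left(M,S \right)} = \left(M - 4\right) \left(S - \left(6 - M - S\right)\right) = \left(-4 + M\right) \left(S + \left(-6 + M + S\right)\right) = \left(-4 + M\right) \left(-6 + M + 2 S\right)$)
$\left(3 - 6\right) Y{\left(-3,-1 \right)} \left(-22\right) E{\left(0 \right)} = \left(3 - 6\right) \left(24 + \left(-3\right)^{2} - -30 - -8 + 2 \left(-3\right) \left(-1\right)\right) \left(-22\right) 2 = \left(3 - 6\right) \left(24 + 9 + 30 + 8 + 6\right) \left(-22\right) 2 = \left(-3\right) 77 \left(-22\right) 2 = \left(-231\right) \left(-22\right) 2 = 5082 \cdot 2 = 10164$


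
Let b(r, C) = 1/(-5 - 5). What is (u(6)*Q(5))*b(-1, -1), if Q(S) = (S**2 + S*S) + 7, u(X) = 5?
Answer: -57/2 ≈ -28.500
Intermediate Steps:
b(r, C) = -1/10 (b(r, C) = 1/(-10) = -1/10)
Q(S) = 7 + 2*S**2 (Q(S) = (S**2 + S**2) + 7 = 2*S**2 + 7 = 7 + 2*S**2)
(u(6)*Q(5))*b(-1, -1) = (5*(7 + 2*5**2))*(-1/10) = (5*(7 + 2*25))*(-1/10) = (5*(7 + 50))*(-1/10) = (5*57)*(-1/10) = 285*(-1/10) = -57/2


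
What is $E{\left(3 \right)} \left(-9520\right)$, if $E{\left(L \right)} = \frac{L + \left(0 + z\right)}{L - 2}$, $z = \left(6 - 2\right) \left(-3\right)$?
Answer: $85680$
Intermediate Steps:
$z = -12$ ($z = 4 \left(-3\right) = -12$)
$E{\left(L \right)} = \frac{-12 + L}{-2 + L}$ ($E{\left(L \right)} = \frac{L + \left(0 - 12\right)}{L - 2} = \frac{L - 12}{-2 + L} = \frac{-12 + L}{-2 + L}$)
$E{\left(3 \right)} \left(-9520\right) = \frac{-12 + 3}{-2 + 3} \left(-9520\right) = 1^{-1} \left(-9\right) \left(-9520\right) = 1 \left(-9\right) \left(-9520\right) = \left(-9\right) \left(-9520\right) = 85680$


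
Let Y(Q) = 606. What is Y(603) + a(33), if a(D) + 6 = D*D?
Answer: 1689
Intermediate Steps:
a(D) = -6 + D² (a(D) = -6 + D*D = -6 + D²)
Y(603) + a(33) = 606 + (-6 + 33²) = 606 + (-6 + 1089) = 606 + 1083 = 1689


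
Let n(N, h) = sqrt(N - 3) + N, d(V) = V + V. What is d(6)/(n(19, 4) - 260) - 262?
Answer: -20702/79 ≈ -262.05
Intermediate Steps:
d(V) = 2*V
n(N, h) = N + sqrt(-3 + N) (n(N, h) = sqrt(-3 + N) + N = N + sqrt(-3 + N))
d(6)/(n(19, 4) - 260) - 262 = (2*6)/((19 + sqrt(-3 + 19)) - 260) - 262 = 12/((19 + sqrt(16)) - 260) - 262 = 12/((19 + 4) - 260) - 262 = 12/(23 - 260) - 262 = 12/(-237) - 262 = -1/237*12 - 262 = -4/79 - 262 = -20702/79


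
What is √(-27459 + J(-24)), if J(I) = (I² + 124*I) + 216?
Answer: I*√29643 ≈ 172.17*I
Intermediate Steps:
J(I) = 216 + I² + 124*I
√(-27459 + J(-24)) = √(-27459 + (216 + (-24)² + 124*(-24))) = √(-27459 + (216 + 576 - 2976)) = √(-27459 - 2184) = √(-29643) = I*√29643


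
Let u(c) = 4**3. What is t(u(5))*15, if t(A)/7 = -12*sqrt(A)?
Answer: -10080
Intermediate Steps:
u(c) = 64
t(A) = -84*sqrt(A) (t(A) = 7*(-12*sqrt(A)) = -84*sqrt(A))
t(u(5))*15 = -84*sqrt(64)*15 = -84*8*15 = -672*15 = -10080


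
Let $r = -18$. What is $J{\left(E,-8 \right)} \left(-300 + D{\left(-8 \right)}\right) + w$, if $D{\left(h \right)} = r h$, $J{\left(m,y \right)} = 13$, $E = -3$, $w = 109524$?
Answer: $107496$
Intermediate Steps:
$D{\left(h \right)} = - 18 h$
$J{\left(E,-8 \right)} \left(-300 + D{\left(-8 \right)}\right) + w = 13 \left(-300 - -144\right) + 109524 = 13 \left(-300 + 144\right) + 109524 = 13 \left(-156\right) + 109524 = -2028 + 109524 = 107496$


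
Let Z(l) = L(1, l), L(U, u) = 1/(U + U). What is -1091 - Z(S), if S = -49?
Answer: -2183/2 ≈ -1091.5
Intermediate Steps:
L(U, u) = 1/(2*U)
Z(l) = ½ (Z(l) = (½)/1 = (½)*1 = ½)
-1091 - Z(S) = -1091 - 1*½ = -1091 - ½ = -2183/2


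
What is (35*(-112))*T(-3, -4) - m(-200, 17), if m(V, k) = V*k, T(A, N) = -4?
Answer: 19080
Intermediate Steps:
(35*(-112))*T(-3, -4) - m(-200, 17) = (35*(-112))*(-4) - (-200)*17 = -3920*(-4) - 1*(-3400) = 15680 + 3400 = 19080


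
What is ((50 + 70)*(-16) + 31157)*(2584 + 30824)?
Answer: 976749696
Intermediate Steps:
((50 + 70)*(-16) + 31157)*(2584 + 30824) = (120*(-16) + 31157)*33408 = (-1920 + 31157)*33408 = 29237*33408 = 976749696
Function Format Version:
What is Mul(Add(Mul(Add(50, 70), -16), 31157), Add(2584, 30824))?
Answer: 976749696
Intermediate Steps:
Mul(Add(Mul(Add(50, 70), -16), 31157), Add(2584, 30824)) = Mul(Add(Mul(120, -16), 31157), 33408) = Mul(Add(-1920, 31157), 33408) = Mul(29237, 33408) = 976749696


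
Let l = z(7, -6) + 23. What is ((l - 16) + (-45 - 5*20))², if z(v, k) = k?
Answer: 20736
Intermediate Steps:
l = 17 (l = -6 + 23 = 17)
((l - 16) + (-45 - 5*20))² = ((17 - 16) + (-45 - 5*20))² = (1 + (-45 - 1*100))² = (1 + (-45 - 100))² = (1 - 145)² = (-144)² = 20736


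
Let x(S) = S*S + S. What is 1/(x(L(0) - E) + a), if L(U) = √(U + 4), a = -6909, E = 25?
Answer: -1/6403 ≈ -0.00015618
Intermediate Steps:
L(U) = √(4 + U)
x(S) = S + S² (x(S) = S² + S = S + S²)
1/(x(L(0) - E) + a) = 1/((√(4 + 0) - 1*25)*(1 + (√(4 + 0) - 1*25)) - 6909) = 1/((√4 - 25)*(1 + (√4 - 25)) - 6909) = 1/((2 - 25)*(1 + (2 - 25)) - 6909) = 1/(-23*(1 - 23) - 6909) = 1/(-23*(-22) - 6909) = 1/(506 - 6909) = 1/(-6403) = -1/6403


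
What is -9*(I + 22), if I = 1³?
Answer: -207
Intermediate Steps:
I = 1
-9*(I + 22) = -9*(1 + 22) = -9*23 = -207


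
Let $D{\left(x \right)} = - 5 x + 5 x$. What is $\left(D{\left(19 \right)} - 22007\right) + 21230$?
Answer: $-777$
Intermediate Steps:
$D{\left(x \right)} = 0$
$\left(D{\left(19 \right)} - 22007\right) + 21230 = \left(0 - 22007\right) + 21230 = -22007 + 21230 = -777$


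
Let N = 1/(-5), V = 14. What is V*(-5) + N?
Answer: -351/5 ≈ -70.200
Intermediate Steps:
N = -1/5 ≈ -0.20000
V*(-5) + N = 14*(-5) - 1/5 = -70 - 1/5 = -351/5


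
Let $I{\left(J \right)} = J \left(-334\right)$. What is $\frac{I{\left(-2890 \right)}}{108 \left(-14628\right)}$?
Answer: $- \frac{241315}{394956} \approx -0.61099$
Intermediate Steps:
$I{\left(J \right)} = - 334 J$
$\frac{I{\left(-2890 \right)}}{108 \left(-14628\right)} = \frac{\left(-334\right) \left(-2890\right)}{108 \left(-14628\right)} = \frac{965260}{-1579824} = 965260 \left(- \frac{1}{1579824}\right) = - \frac{241315}{394956}$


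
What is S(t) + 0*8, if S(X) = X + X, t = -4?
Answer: -8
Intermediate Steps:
S(X) = 2*X
S(t) + 0*8 = 2*(-4) + 0*8 = -8 + 0 = -8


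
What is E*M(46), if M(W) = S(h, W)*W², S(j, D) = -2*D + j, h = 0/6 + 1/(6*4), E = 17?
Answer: -19847551/6 ≈ -3.3079e+6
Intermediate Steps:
h = 1/24 (h = 0*(⅙) + (⅙)*(¼) = 0 + 1/24 = 1/24 ≈ 0.041667)
S(j, D) = j - 2*D
M(W) = W²*(1/24 - 2*W) (M(W) = (1/24 - 2*W)*W² = W²*(1/24 - 2*W))
E*M(46) = 17*((1/24)*46²*(1 - 48*46)) = 17*((1/24)*2116*(1 - 2208)) = 17*((1/24)*2116*(-2207)) = 17*(-1167503/6) = -19847551/6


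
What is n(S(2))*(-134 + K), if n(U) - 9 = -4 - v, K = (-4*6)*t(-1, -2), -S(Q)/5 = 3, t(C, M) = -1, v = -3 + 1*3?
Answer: -550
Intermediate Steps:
v = 0 (v = -3 + 3 = 0)
S(Q) = -15 (S(Q) = -5*3 = -15)
K = 24 (K = -4*6*(-1) = -24*(-1) = 24)
n(U) = 5 (n(U) = 9 + (-4 - 1*0) = 9 + (-4 + 0) = 9 - 4 = 5)
n(S(2))*(-134 + K) = 5*(-134 + 24) = 5*(-110) = -550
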